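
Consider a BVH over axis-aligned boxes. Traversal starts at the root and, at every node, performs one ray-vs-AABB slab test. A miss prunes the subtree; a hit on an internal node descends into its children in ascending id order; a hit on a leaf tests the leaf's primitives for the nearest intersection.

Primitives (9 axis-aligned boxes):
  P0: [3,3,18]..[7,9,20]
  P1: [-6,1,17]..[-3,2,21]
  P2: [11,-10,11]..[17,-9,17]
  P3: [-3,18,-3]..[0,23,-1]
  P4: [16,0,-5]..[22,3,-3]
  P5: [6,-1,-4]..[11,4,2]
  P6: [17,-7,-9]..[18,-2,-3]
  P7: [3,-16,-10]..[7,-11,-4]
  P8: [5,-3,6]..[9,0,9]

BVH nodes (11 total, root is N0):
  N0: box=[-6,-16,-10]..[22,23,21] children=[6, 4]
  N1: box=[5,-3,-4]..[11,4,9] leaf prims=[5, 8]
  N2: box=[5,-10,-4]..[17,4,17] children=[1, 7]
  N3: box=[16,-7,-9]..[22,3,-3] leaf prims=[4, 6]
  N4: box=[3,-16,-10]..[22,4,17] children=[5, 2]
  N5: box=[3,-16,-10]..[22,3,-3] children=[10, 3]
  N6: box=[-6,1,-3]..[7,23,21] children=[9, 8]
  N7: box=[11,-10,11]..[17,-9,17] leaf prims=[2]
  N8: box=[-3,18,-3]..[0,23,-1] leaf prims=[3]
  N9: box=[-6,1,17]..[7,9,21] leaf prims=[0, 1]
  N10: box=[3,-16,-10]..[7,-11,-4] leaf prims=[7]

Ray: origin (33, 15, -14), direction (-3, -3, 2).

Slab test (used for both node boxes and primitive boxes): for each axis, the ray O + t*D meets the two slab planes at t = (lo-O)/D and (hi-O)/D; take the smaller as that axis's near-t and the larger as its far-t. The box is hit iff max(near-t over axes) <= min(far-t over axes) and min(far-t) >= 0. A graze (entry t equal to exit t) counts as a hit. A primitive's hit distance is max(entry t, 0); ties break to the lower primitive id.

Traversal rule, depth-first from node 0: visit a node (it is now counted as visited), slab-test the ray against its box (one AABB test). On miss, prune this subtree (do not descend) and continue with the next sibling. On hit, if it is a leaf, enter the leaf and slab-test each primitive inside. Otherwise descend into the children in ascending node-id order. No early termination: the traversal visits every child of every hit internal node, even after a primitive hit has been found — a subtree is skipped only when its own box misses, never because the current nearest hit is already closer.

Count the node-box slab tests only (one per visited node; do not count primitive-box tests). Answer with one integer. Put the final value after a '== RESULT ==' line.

Traverse from the root:
N0 x:[11/3,13] y:[-8/3,31/3] z:[2,35/2] -> hit [11/3,31/3], descend [4, 6]
  N4 x:[11/3,10] y:[11/3,31/3] z:[2,31/2] -> hit [11/3,10], descend [2, 5]
    N2 x:[16/3,28/3] y:[11/3,25/3] z:[5,31/2] -> hit [16/3,25/3], descend [1, 7]
      N1 x:[22/3,28/3] y:[11/3,6] z:[5,23/2] -> miss, prune
      N7 x:[16/3,22/3] y:[8,25/3] z:[25/2,31/2] -> miss, prune
    N5 x:[11/3,10] y:[4,31/3] z:[2,11/2] -> hit [4,11/2], descend [3, 10]
      N3 x:[11/3,17/3] y:[4,22/3] z:[5/2,11/2] -> hit [4,11/2] leaf, test {P4@t=9/2, P6(miss)}
      N10 x:[26/3,10] y:[26/3,31/3] z:[2,5] -> miss, prune
  N6 x:[26/3,13] y:[-8/3,14/3] z:[11/2,35/2] -> miss, prune

9 AABB tests over nodes [0, 4, 2, 1, 7, 5, 3, 10, 6]; 1 leaf entered; closest P4.

== RESULT ==
9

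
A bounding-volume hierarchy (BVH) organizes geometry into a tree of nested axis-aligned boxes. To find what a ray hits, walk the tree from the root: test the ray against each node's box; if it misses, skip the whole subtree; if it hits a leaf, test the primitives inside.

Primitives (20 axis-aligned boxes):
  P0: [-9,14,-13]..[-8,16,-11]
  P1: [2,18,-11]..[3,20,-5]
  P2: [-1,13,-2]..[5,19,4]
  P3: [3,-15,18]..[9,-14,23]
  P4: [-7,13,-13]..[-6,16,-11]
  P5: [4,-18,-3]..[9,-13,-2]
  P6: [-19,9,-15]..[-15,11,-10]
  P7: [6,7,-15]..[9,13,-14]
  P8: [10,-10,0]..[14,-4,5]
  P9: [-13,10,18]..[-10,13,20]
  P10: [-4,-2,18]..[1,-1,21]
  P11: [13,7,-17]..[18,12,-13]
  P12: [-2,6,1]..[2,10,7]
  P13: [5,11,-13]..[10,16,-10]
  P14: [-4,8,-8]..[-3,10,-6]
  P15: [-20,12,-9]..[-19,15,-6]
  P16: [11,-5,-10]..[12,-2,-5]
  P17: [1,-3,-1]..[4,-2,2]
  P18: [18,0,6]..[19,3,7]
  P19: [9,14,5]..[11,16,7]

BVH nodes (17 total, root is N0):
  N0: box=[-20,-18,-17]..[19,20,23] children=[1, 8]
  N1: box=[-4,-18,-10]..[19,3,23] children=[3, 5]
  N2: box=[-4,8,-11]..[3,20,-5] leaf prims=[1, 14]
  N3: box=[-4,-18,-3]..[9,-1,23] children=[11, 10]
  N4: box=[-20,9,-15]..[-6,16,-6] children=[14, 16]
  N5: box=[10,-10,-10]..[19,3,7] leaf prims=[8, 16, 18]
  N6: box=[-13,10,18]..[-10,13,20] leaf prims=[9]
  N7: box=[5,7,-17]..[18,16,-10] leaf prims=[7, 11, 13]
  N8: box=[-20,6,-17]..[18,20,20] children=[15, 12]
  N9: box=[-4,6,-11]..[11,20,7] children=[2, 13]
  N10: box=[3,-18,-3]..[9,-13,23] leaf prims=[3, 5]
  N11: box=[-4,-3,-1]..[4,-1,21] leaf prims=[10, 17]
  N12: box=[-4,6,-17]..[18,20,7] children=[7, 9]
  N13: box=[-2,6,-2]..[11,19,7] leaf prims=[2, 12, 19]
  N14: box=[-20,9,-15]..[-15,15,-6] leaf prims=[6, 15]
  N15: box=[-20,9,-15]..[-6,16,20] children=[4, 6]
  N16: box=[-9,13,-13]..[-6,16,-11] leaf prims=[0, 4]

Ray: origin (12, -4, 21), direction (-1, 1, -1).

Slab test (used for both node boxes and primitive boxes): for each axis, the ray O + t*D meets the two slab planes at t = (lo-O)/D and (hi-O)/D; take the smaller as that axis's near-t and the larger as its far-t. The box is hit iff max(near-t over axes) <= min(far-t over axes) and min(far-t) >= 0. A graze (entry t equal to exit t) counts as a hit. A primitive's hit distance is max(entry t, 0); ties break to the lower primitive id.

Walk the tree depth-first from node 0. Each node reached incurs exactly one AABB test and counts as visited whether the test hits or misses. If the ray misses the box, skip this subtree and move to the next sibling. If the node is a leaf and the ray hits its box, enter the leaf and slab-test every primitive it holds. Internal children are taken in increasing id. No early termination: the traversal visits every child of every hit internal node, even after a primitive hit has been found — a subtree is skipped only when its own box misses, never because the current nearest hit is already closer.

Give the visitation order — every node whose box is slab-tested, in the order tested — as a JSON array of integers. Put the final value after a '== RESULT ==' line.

Traverse from the root:
N0 x:[-7,32] y:[-14,24] z:[-2,38] -> hit [-2,24], descend [1, 8]
  N1 x:[-7,16] y:[-14,7] z:[-2,31] -> hit [-2,7], descend [3, 5]
    N3 x:[3,16] y:[-14,3] z:[-2,24] -> hit [3,3], descend [10, 11]
      N10 x:[3,9] y:[-14,-9] z:[-2,24] -> miss, prune
      N11 x:[8,16] y:[1,3] z:[0,22] -> miss, prune
    N5 x:[-7,2] y:[-6,7] z:[14,31] -> miss, prune
  N8 x:[-6,32] y:[10,24] z:[1,38] -> hit [10,24], descend [12, 15]
    N12 x:[-6,16] y:[10,24] z:[14,38] -> hit [14,16], descend [7, 9]
      N7 x:[-6,7] y:[11,20] z:[31,38] -> miss, prune
      N9 x:[1,16] y:[10,24] z:[14,32] -> hit [14,16], descend [2, 13]
        N2 x:[9,16] y:[12,24] z:[26,32] -> miss, prune
        N13 x:[1,14] y:[10,23] z:[14,23] -> hit [14,14] leaf, test {P2(miss), P12@t=14, P19(miss)}
    N15 x:[18,32] y:[13,20] z:[1,36] -> hit [18,20], descend [4, 6]
      N4 x:[18,32] y:[13,20] z:[27,36] -> miss, prune
      N6 x:[22,25] y:[14,17] z:[1,3] -> miss, prune

Visited [0, 1, 3, 10, 11, 5, 8, 12, 7, 9, 2, 13, 15, 4, 6]. Tests: 15 box, 1 leaf. Nearest: P12.

== RESULT ==
[0, 1, 3, 10, 11, 5, 8, 12, 7, 9, 2, 13, 15, 4, 6]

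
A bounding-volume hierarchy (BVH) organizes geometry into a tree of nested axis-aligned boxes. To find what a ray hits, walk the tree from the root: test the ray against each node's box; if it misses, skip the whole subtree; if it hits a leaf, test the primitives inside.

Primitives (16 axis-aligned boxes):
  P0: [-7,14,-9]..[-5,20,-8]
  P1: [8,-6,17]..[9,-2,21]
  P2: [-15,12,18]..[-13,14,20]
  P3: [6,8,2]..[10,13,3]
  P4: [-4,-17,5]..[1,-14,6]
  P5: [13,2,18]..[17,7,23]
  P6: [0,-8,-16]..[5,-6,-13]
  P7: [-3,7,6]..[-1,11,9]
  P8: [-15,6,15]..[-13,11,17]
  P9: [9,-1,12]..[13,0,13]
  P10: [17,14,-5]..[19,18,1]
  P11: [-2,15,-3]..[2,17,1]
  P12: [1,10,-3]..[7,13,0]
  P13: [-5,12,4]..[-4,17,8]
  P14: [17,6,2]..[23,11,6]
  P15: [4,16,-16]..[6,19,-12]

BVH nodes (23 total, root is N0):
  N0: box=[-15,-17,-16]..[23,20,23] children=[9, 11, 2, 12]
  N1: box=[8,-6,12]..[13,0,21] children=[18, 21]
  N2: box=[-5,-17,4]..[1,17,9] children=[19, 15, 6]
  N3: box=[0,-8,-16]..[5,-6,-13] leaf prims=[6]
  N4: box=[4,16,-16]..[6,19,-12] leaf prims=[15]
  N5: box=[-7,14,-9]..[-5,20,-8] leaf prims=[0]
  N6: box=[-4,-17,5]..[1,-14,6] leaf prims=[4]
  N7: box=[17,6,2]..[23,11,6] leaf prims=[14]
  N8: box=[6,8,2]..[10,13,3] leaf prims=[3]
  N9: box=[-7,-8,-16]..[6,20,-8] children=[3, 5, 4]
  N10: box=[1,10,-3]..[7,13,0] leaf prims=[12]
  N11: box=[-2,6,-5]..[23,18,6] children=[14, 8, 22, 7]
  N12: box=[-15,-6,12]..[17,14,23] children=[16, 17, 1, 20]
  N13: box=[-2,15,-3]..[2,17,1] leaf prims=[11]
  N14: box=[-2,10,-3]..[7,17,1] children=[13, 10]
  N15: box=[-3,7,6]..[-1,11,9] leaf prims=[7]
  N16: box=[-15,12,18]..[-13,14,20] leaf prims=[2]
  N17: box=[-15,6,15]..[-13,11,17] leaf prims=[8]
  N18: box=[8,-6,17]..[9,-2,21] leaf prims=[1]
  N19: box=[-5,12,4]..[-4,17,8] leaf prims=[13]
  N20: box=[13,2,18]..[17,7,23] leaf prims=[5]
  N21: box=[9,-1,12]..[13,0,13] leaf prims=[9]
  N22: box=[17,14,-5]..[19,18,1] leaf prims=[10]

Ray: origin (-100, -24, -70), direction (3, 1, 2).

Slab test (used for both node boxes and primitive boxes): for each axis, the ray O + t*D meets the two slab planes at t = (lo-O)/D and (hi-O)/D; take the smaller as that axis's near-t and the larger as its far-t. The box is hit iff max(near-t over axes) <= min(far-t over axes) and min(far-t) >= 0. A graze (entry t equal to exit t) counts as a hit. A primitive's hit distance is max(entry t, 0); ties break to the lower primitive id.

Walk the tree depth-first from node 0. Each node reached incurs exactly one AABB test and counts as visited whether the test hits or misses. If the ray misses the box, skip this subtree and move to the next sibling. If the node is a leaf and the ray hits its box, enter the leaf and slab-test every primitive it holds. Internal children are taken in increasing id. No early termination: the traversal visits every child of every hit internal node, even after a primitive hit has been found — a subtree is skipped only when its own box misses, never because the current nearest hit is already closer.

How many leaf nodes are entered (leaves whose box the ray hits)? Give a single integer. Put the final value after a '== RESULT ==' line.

Traverse from the root:
N0 x:[85/3,41] y:[7,44] z:[27,93/2] -> hit [85/3,41], descend [2, 9, 11, 12]
  N2 x:[95/3,101/3] y:[7,41] z:[37,79/2] -> miss, prune
  N9 x:[31,106/3] y:[16,44] z:[27,31] -> hit [31,31], descend [3, 4, 5]
    N3 x:[100/3,35] y:[16,18] z:[27,57/2] -> miss, prune
    N4 x:[104/3,106/3] y:[40,43] z:[27,29] -> miss, prune
    N5 x:[31,95/3] y:[38,44] z:[61/2,31] -> miss, prune
  N11 x:[98/3,41] y:[30,42] z:[65/2,38] -> hit [98/3,38], descend [7, 8, 14, 22]
    N7 x:[39,41] y:[30,35] z:[36,38] -> miss, prune
    N8 x:[106/3,110/3] y:[32,37] z:[36,73/2] -> hit [36,73/2] leaf, test {P3@t=36}
    N14 x:[98/3,107/3] y:[34,41] z:[67/2,71/2] -> hit [34,71/2], descend [10, 13]
      N10 x:[101/3,107/3] y:[34,37] z:[67/2,35] -> hit [34,35] leaf, test {P12@t=34}
      N13 x:[98/3,34] y:[39,41] z:[67/2,71/2] -> miss, prune
    N22 x:[39,119/3] y:[38,42] z:[65/2,71/2] -> miss, prune
  N12 x:[85/3,39] y:[18,38] z:[41,93/2] -> miss, prune

Summary -> nodes [0, 2, 9, 3, 4, 5, 11, 7, 8, 14, 10, 13, 22, 12]; box-tests=14; leaf-entries=2; first=P12

== RESULT ==
2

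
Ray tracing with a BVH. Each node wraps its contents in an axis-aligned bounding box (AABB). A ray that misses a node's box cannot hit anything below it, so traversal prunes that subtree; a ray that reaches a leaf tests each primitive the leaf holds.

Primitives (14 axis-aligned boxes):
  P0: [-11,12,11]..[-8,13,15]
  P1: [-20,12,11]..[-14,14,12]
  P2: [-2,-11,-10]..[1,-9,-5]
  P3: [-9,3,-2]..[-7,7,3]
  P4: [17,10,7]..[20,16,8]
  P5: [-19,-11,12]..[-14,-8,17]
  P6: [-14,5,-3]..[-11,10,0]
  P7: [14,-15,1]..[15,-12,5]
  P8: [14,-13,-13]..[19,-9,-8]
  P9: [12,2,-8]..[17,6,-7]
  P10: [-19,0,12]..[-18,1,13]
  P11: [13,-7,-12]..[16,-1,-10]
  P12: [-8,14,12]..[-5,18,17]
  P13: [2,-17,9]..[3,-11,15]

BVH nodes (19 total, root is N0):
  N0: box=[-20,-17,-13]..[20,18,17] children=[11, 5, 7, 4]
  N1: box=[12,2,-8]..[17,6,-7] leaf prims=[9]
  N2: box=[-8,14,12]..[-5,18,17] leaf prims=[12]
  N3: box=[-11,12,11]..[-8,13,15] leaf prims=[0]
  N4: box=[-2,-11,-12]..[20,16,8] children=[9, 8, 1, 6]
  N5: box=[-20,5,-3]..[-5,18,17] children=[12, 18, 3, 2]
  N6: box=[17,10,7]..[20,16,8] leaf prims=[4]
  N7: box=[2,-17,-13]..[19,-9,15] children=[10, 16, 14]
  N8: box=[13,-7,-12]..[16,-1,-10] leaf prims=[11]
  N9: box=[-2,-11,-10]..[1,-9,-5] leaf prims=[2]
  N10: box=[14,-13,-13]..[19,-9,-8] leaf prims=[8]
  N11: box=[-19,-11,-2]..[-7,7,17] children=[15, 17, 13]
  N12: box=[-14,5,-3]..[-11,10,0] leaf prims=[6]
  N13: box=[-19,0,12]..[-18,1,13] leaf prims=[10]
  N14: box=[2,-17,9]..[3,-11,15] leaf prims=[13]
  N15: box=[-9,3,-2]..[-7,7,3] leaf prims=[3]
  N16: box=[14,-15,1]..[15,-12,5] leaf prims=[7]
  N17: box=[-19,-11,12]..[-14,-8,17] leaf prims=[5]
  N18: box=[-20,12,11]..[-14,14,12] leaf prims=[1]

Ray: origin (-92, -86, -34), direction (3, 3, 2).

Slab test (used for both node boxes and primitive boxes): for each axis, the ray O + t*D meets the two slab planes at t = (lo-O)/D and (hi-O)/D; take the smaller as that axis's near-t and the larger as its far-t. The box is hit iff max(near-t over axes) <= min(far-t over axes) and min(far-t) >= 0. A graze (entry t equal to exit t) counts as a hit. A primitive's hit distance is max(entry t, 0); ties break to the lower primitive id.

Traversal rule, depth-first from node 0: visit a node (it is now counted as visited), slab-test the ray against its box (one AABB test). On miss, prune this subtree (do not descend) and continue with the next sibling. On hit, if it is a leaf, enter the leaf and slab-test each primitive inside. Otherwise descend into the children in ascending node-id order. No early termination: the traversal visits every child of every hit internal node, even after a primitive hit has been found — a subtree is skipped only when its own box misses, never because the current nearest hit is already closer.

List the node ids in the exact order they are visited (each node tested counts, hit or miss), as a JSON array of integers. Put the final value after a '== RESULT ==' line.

Trace the traversal:
N0 x:[24,112/3] y:[23,104/3] z:[21/2,51/2] -> hit [24,51/2], descend [4, 5, 7, 11]
  N4 x:[30,112/3] y:[25,34] z:[11,21] -> miss, prune
  N5 x:[24,29] y:[91/3,104/3] z:[31/2,51/2] -> miss, prune
  N7 x:[94/3,37] y:[23,77/3] z:[21/2,49/2] -> miss, prune
  N11 x:[73/3,85/3] y:[25,31] z:[16,51/2] -> hit [25,51/2], descend [13, 15, 17]
    N13 x:[73/3,74/3] y:[86/3,29] z:[23,47/2] -> miss, prune
    N15 x:[83/3,85/3] y:[89/3,31] z:[16,37/2] -> miss, prune
    N17 x:[73/3,26] y:[25,26] z:[23,51/2] -> hit [25,51/2] leaf, test {P5@t=25}

order=[0, 4, 5, 7, 11, 13, 15, 17]  |boxes|=8  |leaves|=1  hit=P5

== RESULT ==
[0, 4, 5, 7, 11, 13, 15, 17]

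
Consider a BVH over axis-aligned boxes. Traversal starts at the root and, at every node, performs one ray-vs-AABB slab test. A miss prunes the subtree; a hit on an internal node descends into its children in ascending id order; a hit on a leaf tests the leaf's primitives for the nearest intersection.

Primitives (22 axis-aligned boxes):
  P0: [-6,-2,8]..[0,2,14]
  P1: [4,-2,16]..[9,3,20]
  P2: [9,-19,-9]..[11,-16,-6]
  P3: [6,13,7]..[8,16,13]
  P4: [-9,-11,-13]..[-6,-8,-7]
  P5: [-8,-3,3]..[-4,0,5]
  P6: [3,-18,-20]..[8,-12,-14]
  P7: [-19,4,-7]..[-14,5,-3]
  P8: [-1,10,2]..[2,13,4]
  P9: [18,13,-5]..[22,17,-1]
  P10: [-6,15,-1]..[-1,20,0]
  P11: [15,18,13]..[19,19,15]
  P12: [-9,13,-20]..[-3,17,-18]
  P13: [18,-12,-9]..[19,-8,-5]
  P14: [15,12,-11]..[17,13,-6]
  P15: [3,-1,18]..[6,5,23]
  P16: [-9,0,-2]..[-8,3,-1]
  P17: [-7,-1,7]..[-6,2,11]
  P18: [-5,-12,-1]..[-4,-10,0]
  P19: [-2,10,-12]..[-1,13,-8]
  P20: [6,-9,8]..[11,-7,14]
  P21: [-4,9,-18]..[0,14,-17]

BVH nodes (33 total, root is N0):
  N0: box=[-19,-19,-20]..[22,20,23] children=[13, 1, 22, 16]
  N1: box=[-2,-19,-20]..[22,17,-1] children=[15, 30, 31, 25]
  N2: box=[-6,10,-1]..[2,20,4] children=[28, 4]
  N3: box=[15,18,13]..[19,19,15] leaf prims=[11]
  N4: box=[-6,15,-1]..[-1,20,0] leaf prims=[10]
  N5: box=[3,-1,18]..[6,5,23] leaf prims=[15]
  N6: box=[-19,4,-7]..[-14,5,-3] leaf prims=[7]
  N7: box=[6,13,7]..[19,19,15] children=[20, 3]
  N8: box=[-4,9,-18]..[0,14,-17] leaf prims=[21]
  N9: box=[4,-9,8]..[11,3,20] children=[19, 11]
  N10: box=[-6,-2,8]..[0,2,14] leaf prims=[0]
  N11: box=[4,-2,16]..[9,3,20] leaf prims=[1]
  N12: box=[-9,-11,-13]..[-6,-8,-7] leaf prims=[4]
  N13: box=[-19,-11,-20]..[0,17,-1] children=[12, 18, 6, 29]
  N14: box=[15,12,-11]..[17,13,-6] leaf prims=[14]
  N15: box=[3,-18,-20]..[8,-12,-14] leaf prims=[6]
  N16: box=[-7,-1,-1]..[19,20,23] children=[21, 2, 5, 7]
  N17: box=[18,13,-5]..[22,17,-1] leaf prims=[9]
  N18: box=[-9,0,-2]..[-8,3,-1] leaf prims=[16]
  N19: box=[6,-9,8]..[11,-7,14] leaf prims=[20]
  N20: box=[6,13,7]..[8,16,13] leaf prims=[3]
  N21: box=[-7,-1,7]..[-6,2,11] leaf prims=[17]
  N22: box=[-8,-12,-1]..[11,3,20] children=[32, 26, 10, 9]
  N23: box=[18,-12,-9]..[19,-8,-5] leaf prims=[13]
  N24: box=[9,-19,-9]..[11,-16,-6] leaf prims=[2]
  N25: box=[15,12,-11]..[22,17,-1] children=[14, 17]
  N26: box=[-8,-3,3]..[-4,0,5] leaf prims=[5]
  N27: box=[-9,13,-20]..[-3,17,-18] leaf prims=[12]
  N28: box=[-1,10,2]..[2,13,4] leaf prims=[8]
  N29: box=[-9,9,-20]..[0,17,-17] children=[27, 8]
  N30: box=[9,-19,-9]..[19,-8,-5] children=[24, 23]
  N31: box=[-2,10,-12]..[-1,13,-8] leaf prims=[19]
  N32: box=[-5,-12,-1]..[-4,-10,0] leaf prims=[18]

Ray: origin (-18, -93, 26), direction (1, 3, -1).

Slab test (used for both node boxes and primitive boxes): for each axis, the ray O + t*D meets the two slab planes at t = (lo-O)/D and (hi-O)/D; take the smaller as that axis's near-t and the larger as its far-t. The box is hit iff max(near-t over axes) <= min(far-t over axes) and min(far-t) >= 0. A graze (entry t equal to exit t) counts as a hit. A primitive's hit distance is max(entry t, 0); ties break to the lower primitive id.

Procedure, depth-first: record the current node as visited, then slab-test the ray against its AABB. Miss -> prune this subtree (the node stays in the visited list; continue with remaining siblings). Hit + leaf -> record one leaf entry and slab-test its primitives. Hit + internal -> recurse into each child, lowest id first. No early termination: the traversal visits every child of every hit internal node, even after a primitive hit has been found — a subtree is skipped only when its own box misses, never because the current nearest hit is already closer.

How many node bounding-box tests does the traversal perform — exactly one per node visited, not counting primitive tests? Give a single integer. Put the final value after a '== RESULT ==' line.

Trace the traversal:
N0 x:[-1,40] y:[74/3,113/3] z:[3,46] -> hit [74/3,113/3], descend [1, 13, 16, 22]
  N1 x:[16,40] y:[74/3,110/3] z:[27,46] -> hit [27,110/3], descend [15, 25, 30, 31]
    N15 x:[21,26] y:[25,27] z:[40,46] -> miss, prune
    N25 x:[33,40] y:[35,110/3] z:[27,37] -> hit [35,110/3], descend [14, 17]
      N14 x:[33,35] y:[35,106/3] z:[32,37] -> hit [35,35] leaf, test {P14@t=35}
      N17 x:[36,40] y:[106/3,110/3] z:[27,31] -> miss, prune
    N30 x:[27,37] y:[74/3,85/3] z:[31,35] -> miss, prune
    N31 x:[16,17] y:[103/3,106/3] z:[34,38] -> miss, prune
  N13 x:[-1,18] y:[82/3,110/3] z:[27,46] -> miss, prune
  N16 x:[11,37] y:[92/3,113/3] z:[3,27] -> miss, prune
  N22 x:[10,29] y:[27,32] z:[6,27] -> hit [27,27], descend [9, 10, 26, 32]
    N9 x:[22,29] y:[28,32] z:[6,18] -> miss, prune
    N10 x:[12,18] y:[91/3,95/3] z:[12,18] -> miss, prune
    N26 x:[10,14] y:[30,31] z:[21,23] -> miss, prune
    N32 x:[13,14] y:[27,83/3] z:[26,27] -> miss, prune

Summary -> nodes [0, 1, 15, 25, 14, 17, 30, 31, 13, 16, 22, 9, 10, 26, 32]; box-tests=15; leaf-entries=1; first=P14

== RESULT ==
15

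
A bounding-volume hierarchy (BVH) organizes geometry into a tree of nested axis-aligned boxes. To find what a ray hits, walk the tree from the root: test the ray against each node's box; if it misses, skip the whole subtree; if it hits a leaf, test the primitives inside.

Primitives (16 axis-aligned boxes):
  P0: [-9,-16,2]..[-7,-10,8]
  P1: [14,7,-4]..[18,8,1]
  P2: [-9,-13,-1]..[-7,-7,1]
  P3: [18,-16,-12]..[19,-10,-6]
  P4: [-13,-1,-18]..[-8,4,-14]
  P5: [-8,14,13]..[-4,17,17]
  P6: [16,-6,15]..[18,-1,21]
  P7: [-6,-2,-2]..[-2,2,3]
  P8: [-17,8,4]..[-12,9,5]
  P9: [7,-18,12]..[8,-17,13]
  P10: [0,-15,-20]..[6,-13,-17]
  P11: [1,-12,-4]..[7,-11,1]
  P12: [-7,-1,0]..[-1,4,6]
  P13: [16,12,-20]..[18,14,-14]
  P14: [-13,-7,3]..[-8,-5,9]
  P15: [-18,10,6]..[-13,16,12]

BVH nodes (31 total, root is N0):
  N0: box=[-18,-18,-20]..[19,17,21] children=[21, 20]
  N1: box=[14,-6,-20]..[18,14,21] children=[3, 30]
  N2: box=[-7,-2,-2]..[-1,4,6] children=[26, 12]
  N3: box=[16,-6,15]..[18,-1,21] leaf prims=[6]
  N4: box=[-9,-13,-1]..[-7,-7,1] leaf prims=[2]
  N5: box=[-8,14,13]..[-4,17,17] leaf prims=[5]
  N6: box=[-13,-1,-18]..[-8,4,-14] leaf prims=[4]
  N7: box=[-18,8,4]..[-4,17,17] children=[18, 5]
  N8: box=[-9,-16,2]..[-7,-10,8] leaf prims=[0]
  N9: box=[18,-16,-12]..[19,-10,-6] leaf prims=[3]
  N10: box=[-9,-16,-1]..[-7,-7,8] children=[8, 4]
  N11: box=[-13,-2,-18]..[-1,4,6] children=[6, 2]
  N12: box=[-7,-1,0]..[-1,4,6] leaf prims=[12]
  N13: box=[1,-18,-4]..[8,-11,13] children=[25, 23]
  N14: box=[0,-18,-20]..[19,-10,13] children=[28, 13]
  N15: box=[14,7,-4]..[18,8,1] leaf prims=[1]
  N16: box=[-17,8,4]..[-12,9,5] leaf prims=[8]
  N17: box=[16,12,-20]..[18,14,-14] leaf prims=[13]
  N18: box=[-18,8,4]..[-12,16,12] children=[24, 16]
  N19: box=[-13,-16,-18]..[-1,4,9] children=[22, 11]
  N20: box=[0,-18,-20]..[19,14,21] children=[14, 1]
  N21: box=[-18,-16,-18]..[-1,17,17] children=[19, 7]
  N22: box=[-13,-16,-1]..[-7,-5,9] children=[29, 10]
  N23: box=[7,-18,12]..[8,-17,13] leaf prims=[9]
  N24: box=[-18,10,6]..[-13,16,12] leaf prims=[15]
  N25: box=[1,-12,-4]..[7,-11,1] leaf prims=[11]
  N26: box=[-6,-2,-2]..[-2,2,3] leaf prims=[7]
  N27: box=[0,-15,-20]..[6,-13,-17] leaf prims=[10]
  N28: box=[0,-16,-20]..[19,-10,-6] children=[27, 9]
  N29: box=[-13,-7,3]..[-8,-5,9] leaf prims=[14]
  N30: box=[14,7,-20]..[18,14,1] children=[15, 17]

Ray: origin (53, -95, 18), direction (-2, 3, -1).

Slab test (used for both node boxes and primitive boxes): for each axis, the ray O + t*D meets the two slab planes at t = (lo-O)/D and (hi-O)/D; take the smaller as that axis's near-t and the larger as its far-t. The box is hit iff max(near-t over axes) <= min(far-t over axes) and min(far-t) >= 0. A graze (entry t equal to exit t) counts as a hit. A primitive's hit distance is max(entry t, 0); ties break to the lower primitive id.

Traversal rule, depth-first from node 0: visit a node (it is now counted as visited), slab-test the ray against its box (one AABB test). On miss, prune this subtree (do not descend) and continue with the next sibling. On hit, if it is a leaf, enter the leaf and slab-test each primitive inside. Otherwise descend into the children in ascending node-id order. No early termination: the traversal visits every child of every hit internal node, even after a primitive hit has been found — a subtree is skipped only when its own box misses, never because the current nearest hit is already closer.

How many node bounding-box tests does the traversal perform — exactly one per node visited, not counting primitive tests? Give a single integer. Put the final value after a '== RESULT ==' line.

Walk:
N0 x:[17,71/2] y:[77/3,112/3] z:[-3,38] -> hit [77/3,71/2], descend [20, 21]
  N20 x:[17,53/2] y:[77/3,109/3] z:[-3,38] -> hit [77/3,53/2], descend [1, 14]
    N1 x:[35/2,39/2] y:[89/3,109/3] z:[-3,38] -> miss, prune
    N14 x:[17,53/2] y:[77/3,85/3] z:[5,38] -> hit [77/3,53/2], descend [13, 28]
      N13 x:[45/2,26] y:[77/3,28] z:[5,22] -> miss, prune
      N28 x:[17,53/2] y:[79/3,85/3] z:[24,38] -> hit [79/3,53/2], descend [9, 27]
        N9 x:[17,35/2] y:[79/3,85/3] z:[24,30] -> miss, prune
        N27 x:[47/2,53/2] y:[80/3,82/3] z:[35,38] -> miss, prune
  N21 x:[27,71/2] y:[79/3,112/3] z:[1,36] -> hit [27,71/2], descend [7, 19]
    N7 x:[57/2,71/2] y:[103/3,112/3] z:[1,14] -> miss, prune
    N19 x:[27,33] y:[79/3,33] z:[9,36] -> hit [27,33], descend [11, 22]
      N11 x:[27,33] y:[31,33] z:[12,36] -> hit [31,33], descend [2, 6]
        N2 x:[27,30] y:[31,33] z:[12,20] -> miss, prune
        N6 x:[61/2,33] y:[94/3,33] z:[32,36] -> hit [32,33] leaf, test {P4@t=32}
      N22 x:[30,33] y:[79/3,30] z:[9,19] -> miss, prune

15 AABB tests over nodes [0, 20, 1, 14, 13, 28, 9, 27, 21, 7, 19, 11, 2, 6, 22]; 1 leaf entered; closest P4.

== RESULT ==
15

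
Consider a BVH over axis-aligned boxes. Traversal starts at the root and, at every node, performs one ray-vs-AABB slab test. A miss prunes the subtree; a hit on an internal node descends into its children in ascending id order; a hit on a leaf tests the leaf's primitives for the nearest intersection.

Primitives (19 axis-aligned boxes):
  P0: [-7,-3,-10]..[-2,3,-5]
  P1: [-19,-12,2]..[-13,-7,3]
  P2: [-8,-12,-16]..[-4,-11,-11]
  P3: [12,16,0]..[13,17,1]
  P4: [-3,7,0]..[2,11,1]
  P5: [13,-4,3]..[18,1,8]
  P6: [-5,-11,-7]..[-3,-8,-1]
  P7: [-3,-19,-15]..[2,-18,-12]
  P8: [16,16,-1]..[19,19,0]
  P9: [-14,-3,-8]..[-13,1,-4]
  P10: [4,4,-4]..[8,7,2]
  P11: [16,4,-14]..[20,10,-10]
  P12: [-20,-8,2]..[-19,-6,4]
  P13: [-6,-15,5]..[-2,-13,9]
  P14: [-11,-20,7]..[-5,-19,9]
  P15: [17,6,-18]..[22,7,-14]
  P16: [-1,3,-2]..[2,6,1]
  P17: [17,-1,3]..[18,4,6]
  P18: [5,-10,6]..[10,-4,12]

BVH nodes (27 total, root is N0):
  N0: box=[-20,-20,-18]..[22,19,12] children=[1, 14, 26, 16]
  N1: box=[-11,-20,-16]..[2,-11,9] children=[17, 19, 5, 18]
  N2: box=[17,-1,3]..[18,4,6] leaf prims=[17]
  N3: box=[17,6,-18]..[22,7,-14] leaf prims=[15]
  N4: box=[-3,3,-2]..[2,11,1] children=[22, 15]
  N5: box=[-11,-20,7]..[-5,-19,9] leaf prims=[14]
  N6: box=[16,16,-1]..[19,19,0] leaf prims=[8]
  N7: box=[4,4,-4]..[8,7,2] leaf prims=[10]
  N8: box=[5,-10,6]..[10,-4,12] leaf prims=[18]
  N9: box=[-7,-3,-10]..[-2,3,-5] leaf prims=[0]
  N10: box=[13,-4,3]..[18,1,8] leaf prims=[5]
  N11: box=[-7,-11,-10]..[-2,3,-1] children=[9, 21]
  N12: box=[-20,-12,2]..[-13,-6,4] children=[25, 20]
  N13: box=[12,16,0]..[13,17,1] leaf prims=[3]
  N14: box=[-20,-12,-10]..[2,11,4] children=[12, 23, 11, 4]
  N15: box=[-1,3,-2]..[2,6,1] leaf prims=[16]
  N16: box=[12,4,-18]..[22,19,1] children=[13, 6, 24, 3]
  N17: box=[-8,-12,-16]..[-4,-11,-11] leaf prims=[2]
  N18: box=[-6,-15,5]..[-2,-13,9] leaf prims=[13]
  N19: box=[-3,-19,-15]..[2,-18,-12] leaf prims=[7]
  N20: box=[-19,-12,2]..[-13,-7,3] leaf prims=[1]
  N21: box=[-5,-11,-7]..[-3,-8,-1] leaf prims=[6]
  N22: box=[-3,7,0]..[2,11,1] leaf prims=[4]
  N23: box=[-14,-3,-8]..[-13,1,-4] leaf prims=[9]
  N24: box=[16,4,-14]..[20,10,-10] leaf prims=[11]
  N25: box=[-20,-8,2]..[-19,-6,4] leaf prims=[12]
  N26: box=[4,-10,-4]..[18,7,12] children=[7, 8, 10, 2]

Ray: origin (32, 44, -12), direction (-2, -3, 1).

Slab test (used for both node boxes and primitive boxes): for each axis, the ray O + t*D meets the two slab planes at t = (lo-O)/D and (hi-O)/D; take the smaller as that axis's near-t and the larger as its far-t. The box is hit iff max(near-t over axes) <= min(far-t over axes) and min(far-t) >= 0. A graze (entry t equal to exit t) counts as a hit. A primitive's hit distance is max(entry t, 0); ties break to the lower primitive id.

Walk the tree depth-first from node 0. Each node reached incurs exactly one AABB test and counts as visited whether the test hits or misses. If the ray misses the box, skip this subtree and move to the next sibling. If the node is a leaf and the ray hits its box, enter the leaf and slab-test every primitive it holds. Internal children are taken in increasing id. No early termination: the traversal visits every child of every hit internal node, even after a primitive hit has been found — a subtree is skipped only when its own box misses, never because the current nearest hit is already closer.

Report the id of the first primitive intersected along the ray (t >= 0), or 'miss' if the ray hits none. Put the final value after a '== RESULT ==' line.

Traverse from the root:
N0 x:[5,26] y:[25/3,64/3] z:[-6,24] -> hit [25/3,64/3], descend [1, 14, 16, 26]
  N1 x:[15,43/2] y:[55/3,64/3] z:[-4,21] -> hit [55/3,21], descend [5, 17, 18, 19]
    N5 x:[37/2,43/2] y:[21,64/3] z:[19,21] -> hit [21,21] leaf, test {P14@t=21}
    N17 x:[18,20] y:[55/3,56/3] z:[-4,1] -> miss, prune
    N18 x:[17,19] y:[19,59/3] z:[17,21] -> hit [19,19] leaf, test {P13@t=19}
    N19 x:[15,35/2] y:[62/3,21] z:[-3,0] -> miss, prune
  N14 x:[15,26] y:[11,56/3] z:[2,16] -> hit [15,16], descend [4, 11, 12, 23]
    N4 x:[15,35/2] y:[11,41/3] z:[10,13] -> miss, prune
    N11 x:[17,39/2] y:[41/3,55/3] z:[2,11] -> miss, prune
    N12 x:[45/2,26] y:[50/3,56/3] z:[14,16] -> miss, prune
    N23 x:[45/2,23] y:[43/3,47/3] z:[4,8] -> miss, prune
  N16 x:[5,10] y:[25/3,40/3] z:[-6,13] -> hit [25/3,10], descend [3, 6, 13, 24]
    N3 x:[5,15/2] y:[37/3,38/3] z:[-6,-2] -> miss, prune
    N6 x:[13/2,8] y:[25/3,28/3] z:[11,12] -> miss, prune
    N13 x:[19/2,10] y:[9,28/3] z:[12,13] -> miss, prune
    N24 x:[6,8] y:[34/3,40/3] z:[-2,2] -> miss, prune
  N26 x:[7,14] y:[37/3,18] z:[8,24] -> hit [37/3,14], descend [2, 7, 8, 10]
    N2 x:[7,15/2] y:[40/3,15] z:[15,18] -> miss, prune
    N7 x:[12,14] y:[37/3,40/3] z:[8,14] -> hit [37/3,40/3] leaf, test {P10@t=37/3}
    N8 x:[11,27/2] y:[16,18] z:[18,24] -> miss, prune
    N10 x:[7,19/2] y:[43/3,16] z:[15,20] -> miss, prune

Summary -> nodes [0, 1, 5, 17, 18, 19, 14, 4, 11, 12, 23, 16, 3, 6, 13, 24, 26, 2, 7, 8, 10]; box-tests=21; leaf-entries=3; first=P10

== RESULT ==
10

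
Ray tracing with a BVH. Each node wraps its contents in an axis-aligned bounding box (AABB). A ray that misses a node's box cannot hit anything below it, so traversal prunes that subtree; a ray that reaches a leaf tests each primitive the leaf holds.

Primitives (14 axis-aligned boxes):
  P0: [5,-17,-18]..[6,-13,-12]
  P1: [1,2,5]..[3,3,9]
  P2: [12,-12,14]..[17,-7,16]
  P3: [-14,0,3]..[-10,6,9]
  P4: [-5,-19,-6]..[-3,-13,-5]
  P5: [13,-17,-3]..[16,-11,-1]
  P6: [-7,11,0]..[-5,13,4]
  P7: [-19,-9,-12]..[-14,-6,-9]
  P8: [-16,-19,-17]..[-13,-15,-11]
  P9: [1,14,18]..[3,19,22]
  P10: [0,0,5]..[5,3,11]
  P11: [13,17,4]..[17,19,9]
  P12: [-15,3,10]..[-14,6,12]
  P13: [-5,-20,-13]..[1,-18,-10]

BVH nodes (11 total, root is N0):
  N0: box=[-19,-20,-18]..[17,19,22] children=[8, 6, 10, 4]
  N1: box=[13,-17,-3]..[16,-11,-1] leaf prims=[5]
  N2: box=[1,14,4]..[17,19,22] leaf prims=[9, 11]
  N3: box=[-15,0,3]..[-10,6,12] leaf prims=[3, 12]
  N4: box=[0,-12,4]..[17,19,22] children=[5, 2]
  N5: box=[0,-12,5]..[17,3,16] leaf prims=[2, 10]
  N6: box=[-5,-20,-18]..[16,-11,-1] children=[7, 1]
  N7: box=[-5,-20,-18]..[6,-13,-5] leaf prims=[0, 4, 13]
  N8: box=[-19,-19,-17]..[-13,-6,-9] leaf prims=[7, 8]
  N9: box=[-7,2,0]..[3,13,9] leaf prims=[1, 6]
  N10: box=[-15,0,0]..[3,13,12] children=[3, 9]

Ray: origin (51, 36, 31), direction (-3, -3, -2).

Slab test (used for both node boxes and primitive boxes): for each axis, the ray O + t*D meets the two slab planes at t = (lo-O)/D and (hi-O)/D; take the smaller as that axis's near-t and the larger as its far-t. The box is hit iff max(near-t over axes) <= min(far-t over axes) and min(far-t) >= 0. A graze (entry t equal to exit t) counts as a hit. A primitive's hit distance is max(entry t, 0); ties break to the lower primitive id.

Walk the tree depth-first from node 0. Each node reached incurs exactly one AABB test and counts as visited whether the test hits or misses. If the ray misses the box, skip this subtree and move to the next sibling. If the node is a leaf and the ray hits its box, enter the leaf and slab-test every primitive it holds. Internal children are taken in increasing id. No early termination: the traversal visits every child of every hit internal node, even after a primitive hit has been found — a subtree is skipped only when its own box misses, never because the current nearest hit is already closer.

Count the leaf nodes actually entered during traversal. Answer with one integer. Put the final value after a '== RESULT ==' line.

Trace the traversal:
N0 x:[34/3,70/3] y:[17/3,56/3] z:[9/2,49/2] -> hit [34/3,56/3], descend [4, 6, 8, 10]
  N4 x:[34/3,17] y:[17/3,16] z:[9/2,27/2] -> hit [34/3,27/2], descend [2, 5]
    N2 x:[34/3,50/3] y:[17/3,22/3] z:[9/2,27/2] -> miss, prune
    N5 x:[34/3,17] y:[11,16] z:[15/2,13] -> hit [34/3,13] leaf, test {P2(miss), P10(miss)}
  N6 x:[35/3,56/3] y:[47/3,56/3] z:[16,49/2] -> hit [16,56/3], descend [1, 7]
    N1 x:[35/3,38/3] y:[47/3,53/3] z:[16,17] -> miss, prune
    N7 x:[15,56/3] y:[49/3,56/3] z:[18,49/2] -> hit [18,56/3] leaf, test {P0(miss), P4@t=18, P13(miss)}
  N8 x:[64/3,70/3] y:[14,55/3] z:[20,24] -> miss, prune
  N10 x:[16,22] y:[23/3,12] z:[19/2,31/2] -> miss, prune

Visited [0, 4, 2, 5, 6, 1, 7, 8, 10]. Tests: 9 box, 2 leaf. Nearest: P4.

== RESULT ==
2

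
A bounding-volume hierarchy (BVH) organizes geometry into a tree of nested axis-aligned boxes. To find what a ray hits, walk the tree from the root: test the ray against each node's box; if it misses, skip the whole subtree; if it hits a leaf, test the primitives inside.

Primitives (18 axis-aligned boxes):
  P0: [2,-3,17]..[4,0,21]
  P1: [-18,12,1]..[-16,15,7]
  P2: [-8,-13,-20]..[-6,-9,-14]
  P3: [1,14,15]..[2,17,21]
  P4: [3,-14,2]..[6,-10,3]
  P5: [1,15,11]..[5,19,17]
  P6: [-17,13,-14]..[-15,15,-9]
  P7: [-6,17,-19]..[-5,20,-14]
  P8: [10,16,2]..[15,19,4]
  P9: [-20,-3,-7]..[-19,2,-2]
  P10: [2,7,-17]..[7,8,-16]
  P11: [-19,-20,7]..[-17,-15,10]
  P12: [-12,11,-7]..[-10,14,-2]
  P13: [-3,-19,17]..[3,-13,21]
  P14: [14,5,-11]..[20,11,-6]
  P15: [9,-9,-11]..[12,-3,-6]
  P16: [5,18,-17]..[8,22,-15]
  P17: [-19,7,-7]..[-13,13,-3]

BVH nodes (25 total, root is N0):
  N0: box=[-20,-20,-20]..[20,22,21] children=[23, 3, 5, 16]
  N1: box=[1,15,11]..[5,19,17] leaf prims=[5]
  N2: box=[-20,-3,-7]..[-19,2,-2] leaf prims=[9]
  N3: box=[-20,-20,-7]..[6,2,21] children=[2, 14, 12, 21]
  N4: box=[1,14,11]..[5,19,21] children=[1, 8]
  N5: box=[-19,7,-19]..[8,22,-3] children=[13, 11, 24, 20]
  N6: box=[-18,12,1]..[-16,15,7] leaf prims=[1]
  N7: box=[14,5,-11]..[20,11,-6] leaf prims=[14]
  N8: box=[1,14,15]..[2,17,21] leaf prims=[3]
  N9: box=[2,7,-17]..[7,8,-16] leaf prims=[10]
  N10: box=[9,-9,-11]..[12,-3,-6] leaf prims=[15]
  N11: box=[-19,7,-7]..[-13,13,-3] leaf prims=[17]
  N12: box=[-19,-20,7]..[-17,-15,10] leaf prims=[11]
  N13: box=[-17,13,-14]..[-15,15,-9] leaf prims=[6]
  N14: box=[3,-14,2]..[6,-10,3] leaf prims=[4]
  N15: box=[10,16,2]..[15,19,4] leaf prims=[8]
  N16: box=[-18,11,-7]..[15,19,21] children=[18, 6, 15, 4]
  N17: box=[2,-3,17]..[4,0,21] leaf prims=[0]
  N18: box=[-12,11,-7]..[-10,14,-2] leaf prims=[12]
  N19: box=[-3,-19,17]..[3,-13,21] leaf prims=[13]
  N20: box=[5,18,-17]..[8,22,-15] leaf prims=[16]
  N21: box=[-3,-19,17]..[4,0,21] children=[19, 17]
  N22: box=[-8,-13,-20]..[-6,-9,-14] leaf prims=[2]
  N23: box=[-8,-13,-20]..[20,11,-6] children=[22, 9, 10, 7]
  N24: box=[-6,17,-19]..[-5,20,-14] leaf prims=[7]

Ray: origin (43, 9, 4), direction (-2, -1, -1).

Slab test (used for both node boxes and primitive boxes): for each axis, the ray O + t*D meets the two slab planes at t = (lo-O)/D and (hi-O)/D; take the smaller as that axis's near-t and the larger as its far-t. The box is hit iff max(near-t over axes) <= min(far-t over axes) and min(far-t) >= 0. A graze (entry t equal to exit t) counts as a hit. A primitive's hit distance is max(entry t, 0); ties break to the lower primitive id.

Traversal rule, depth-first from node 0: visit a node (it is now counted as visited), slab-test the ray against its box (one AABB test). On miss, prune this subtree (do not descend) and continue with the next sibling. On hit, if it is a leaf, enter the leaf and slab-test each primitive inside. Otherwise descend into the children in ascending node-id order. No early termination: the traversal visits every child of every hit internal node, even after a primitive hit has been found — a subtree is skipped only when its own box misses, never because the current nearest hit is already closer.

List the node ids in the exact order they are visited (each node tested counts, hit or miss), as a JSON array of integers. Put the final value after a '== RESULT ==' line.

Walk:
N0 x:[23/2,63/2] y:[-13,29] z:[-17,24] -> hit [23/2,24], descend [3, 5, 16, 23]
  N3 x:[37/2,63/2] y:[7,29] z:[-17,11] -> miss, prune
  N5 x:[35/2,31] y:[-13,2] z:[7,23] -> miss, prune
  N16 x:[14,61/2] y:[-10,-2] z:[-17,11] -> miss, prune
  N23 x:[23/2,51/2] y:[-2,22] z:[10,24] -> hit [23/2,22], descend [7, 9, 10, 22]
    N7 x:[23/2,29/2] y:[-2,4] z:[10,15] -> miss, prune
    N9 x:[18,41/2] y:[1,2] z:[20,21] -> miss, prune
    N10 x:[31/2,17] y:[12,18] z:[10,15] -> miss, prune
    N22 x:[49/2,51/2] y:[18,22] z:[18,24] -> miss, prune

9 AABB tests over nodes [0, 3, 5, 16, 23, 7, 9, 10, 22]; 0 leaves entered; closest miss.

== RESULT ==
[0, 3, 5, 16, 23, 7, 9, 10, 22]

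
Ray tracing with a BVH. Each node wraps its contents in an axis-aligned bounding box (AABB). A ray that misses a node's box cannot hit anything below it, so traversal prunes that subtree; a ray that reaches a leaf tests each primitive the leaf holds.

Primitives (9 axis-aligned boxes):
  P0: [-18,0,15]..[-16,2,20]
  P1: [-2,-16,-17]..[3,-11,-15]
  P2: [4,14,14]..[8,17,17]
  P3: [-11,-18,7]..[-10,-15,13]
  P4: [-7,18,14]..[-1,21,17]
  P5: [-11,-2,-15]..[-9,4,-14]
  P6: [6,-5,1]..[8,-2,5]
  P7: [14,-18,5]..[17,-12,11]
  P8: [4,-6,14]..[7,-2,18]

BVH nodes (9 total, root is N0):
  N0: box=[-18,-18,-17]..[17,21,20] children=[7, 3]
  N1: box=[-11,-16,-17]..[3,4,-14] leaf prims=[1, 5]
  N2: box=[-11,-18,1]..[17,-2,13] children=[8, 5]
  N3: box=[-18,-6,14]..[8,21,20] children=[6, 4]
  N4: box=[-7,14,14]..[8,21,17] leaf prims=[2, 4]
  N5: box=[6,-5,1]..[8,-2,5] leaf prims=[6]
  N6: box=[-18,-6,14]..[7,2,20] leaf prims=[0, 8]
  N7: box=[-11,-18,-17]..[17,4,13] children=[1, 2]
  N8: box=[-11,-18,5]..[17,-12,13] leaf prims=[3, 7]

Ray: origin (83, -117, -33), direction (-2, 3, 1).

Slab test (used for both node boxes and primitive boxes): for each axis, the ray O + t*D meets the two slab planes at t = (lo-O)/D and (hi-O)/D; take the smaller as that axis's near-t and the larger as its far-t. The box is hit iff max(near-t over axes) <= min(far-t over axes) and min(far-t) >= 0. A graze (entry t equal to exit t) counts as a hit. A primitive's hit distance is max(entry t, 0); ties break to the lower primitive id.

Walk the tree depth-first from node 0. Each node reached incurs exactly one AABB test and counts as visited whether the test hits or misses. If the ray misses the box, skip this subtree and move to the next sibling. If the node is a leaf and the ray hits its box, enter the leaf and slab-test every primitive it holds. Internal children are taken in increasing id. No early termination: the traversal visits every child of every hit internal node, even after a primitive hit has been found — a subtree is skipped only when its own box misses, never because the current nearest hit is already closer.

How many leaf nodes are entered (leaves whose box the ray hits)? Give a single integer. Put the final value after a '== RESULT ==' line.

Trace the traversal:
N0 x:[33,101/2] y:[33,46] z:[16,53] -> hit [33,46], descend [3, 7]
  N3 x:[75/2,101/2] y:[37,46] z:[47,53] -> miss, prune
  N7 x:[33,47] y:[33,121/3] z:[16,46] -> hit [33,121/3], descend [1, 2]
    N1 x:[40,47] y:[101/3,121/3] z:[16,19] -> miss, prune
    N2 x:[33,47] y:[33,115/3] z:[34,46] -> hit [34,115/3], descend [5, 8]
      N5 x:[75/2,77/2] y:[112/3,115/3] z:[34,38] -> hit [75/2,38] leaf, test {P6@t=75/2}
      N8 x:[33,47] y:[33,35] z:[38,46] -> miss, prune

Summary -> nodes [0, 3, 7, 1, 2, 5, 8]; box-tests=7; leaf-entries=1; first=P6

== RESULT ==
1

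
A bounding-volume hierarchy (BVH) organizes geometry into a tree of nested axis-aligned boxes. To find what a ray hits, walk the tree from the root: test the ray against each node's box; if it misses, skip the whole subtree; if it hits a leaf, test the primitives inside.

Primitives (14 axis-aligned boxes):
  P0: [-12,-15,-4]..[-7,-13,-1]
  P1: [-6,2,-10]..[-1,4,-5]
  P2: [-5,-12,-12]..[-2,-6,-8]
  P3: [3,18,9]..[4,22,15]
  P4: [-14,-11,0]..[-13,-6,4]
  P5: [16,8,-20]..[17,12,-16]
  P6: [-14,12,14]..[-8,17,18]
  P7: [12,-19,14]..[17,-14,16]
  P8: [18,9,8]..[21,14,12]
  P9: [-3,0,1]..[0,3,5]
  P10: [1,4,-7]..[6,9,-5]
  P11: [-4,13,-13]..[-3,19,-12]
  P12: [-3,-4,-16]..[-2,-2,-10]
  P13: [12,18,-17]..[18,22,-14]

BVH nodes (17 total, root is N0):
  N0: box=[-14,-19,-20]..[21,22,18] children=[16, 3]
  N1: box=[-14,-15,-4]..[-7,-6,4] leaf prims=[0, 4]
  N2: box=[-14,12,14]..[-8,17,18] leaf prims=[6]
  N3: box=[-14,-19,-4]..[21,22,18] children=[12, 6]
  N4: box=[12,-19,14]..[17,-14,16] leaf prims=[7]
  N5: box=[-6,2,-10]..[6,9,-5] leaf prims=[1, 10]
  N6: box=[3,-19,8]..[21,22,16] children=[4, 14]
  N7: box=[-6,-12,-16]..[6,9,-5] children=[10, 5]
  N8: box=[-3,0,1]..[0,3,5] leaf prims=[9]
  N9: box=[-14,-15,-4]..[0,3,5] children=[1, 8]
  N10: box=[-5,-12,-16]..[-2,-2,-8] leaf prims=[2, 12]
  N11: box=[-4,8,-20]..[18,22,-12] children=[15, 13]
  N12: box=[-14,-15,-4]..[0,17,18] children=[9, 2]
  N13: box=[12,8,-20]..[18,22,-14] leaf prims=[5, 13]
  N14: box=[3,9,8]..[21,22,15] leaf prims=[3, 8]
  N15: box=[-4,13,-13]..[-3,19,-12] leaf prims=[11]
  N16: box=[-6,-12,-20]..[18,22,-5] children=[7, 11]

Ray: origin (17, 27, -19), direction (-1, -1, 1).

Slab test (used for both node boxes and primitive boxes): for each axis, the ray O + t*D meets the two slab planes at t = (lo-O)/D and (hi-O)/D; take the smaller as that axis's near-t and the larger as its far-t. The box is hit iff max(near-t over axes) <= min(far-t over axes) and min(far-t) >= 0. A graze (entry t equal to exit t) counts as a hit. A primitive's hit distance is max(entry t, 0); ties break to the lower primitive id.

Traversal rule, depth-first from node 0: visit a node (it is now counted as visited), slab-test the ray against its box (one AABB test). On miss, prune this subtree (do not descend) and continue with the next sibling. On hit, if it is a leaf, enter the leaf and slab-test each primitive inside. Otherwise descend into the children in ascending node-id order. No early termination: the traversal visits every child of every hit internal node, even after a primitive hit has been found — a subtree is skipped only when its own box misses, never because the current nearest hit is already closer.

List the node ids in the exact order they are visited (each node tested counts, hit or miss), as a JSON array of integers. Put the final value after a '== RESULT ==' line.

Traverse from the root:
N0 x:[-4,31] y:[5,46] z:[-1,37] -> hit [5,31], descend [3, 16]
  N3 x:[-4,31] y:[5,46] z:[15,37] -> hit [15,31], descend [6, 12]
    N6 x:[-4,14] y:[5,46] z:[27,35] -> miss, prune
    N12 x:[17,31] y:[10,42] z:[15,37] -> hit [17,31], descend [2, 9]
      N2 x:[25,31] y:[10,15] z:[33,37] -> miss, prune
      N9 x:[17,31] y:[24,42] z:[15,24] -> hit [24,24], descend [1, 8]
        N1 x:[24,31] y:[33,42] z:[15,23] -> miss, prune
        N8 x:[17,20] y:[24,27] z:[20,24] -> miss, prune
  N16 x:[-1,23] y:[5,39] z:[-1,14] -> hit [5,14], descend [7, 11]
    N7 x:[11,23] y:[18,39] z:[3,14] -> miss, prune
    N11 x:[-1,21] y:[5,19] z:[-1,7] -> hit [5,7], descend [13, 15]
      N13 x:[-1,5] y:[5,19] z:[-1,5] -> hit [5,5] leaf, test {P5(miss), P13@t=5}
      N15 x:[20,21] y:[8,14] z:[6,7] -> miss, prune

Visited [0, 3, 6, 12, 2, 9, 1, 8, 16, 7, 11, 13, 15]. Tests: 13 box, 1 leaf. Nearest: P13.

== RESULT ==
[0, 3, 6, 12, 2, 9, 1, 8, 16, 7, 11, 13, 15]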